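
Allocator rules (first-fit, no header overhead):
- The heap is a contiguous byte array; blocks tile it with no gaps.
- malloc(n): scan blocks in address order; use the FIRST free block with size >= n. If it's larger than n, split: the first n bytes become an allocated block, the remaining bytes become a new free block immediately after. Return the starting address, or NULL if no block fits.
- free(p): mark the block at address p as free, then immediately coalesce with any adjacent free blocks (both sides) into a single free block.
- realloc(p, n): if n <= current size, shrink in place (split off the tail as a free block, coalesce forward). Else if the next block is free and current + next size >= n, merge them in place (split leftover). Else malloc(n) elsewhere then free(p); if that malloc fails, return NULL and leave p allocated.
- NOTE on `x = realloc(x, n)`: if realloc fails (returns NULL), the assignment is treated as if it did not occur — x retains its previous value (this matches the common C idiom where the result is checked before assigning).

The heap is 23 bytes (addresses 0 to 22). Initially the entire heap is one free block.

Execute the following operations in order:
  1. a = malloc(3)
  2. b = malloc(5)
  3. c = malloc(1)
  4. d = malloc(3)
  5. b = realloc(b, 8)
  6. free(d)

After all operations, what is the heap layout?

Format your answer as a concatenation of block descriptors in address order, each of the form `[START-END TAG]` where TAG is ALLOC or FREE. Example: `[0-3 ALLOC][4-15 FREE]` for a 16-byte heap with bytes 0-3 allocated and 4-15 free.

Answer: [0-2 ALLOC][3-7 FREE][8-8 ALLOC][9-11 FREE][12-19 ALLOC][20-22 FREE]

Derivation:
Op 1: a = malloc(3) -> a = 0; heap: [0-2 ALLOC][3-22 FREE]
Op 2: b = malloc(5) -> b = 3; heap: [0-2 ALLOC][3-7 ALLOC][8-22 FREE]
Op 3: c = malloc(1) -> c = 8; heap: [0-2 ALLOC][3-7 ALLOC][8-8 ALLOC][9-22 FREE]
Op 4: d = malloc(3) -> d = 9; heap: [0-2 ALLOC][3-7 ALLOC][8-8 ALLOC][9-11 ALLOC][12-22 FREE]
Op 5: b = realloc(b, 8) -> b = 12; heap: [0-2 ALLOC][3-7 FREE][8-8 ALLOC][9-11 ALLOC][12-19 ALLOC][20-22 FREE]
Op 6: free(d) -> (freed d); heap: [0-2 ALLOC][3-7 FREE][8-8 ALLOC][9-11 FREE][12-19 ALLOC][20-22 FREE]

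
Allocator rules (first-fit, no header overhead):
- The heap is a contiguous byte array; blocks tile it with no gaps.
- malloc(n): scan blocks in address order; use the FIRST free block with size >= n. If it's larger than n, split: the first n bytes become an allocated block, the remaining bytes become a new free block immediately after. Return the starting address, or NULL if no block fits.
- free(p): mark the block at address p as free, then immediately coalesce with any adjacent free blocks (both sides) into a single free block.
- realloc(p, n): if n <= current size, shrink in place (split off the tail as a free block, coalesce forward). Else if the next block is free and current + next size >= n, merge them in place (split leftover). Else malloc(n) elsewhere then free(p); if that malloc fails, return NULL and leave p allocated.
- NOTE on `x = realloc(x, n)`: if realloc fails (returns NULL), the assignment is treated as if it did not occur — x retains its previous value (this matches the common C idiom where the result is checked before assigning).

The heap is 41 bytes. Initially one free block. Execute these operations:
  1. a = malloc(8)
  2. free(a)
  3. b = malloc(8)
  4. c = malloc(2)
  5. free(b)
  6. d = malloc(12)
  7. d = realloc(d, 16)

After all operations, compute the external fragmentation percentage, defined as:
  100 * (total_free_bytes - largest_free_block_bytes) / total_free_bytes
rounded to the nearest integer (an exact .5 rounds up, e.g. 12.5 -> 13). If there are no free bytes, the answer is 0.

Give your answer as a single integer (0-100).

Op 1: a = malloc(8) -> a = 0; heap: [0-7 ALLOC][8-40 FREE]
Op 2: free(a) -> (freed a); heap: [0-40 FREE]
Op 3: b = malloc(8) -> b = 0; heap: [0-7 ALLOC][8-40 FREE]
Op 4: c = malloc(2) -> c = 8; heap: [0-7 ALLOC][8-9 ALLOC][10-40 FREE]
Op 5: free(b) -> (freed b); heap: [0-7 FREE][8-9 ALLOC][10-40 FREE]
Op 6: d = malloc(12) -> d = 10; heap: [0-7 FREE][8-9 ALLOC][10-21 ALLOC][22-40 FREE]
Op 7: d = realloc(d, 16) -> d = 10; heap: [0-7 FREE][8-9 ALLOC][10-25 ALLOC][26-40 FREE]
Free blocks: [8 15] total_free=23 largest=15 -> 100*(23-15)/23 = 800/23 ≈ 34.783 -> rounds to 35

Answer: 35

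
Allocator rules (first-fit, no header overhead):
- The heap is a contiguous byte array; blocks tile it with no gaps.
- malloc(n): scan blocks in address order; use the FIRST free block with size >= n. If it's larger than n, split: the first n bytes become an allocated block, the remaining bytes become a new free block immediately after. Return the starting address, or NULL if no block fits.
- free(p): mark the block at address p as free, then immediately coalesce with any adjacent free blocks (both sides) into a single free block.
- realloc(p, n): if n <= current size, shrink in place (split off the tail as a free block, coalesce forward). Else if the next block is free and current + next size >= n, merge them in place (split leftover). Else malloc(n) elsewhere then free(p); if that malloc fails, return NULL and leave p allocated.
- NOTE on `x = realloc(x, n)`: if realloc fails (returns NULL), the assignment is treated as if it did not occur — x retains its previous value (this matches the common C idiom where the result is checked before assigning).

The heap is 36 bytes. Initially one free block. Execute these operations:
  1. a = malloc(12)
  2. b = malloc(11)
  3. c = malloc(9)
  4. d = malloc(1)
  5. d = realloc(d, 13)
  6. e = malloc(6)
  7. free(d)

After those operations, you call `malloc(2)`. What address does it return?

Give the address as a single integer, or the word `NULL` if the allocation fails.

Op 1: a = malloc(12) -> a = 0; heap: [0-11 ALLOC][12-35 FREE]
Op 2: b = malloc(11) -> b = 12; heap: [0-11 ALLOC][12-22 ALLOC][23-35 FREE]
Op 3: c = malloc(9) -> c = 23; heap: [0-11 ALLOC][12-22 ALLOC][23-31 ALLOC][32-35 FREE]
Op 4: d = malloc(1) -> d = 32; heap: [0-11 ALLOC][12-22 ALLOC][23-31 ALLOC][32-32 ALLOC][33-35 FREE]
Op 5: d = realloc(d, 13) -> NULL (d unchanged); heap: [0-11 ALLOC][12-22 ALLOC][23-31 ALLOC][32-32 ALLOC][33-35 FREE]
Op 6: e = malloc(6) -> e = NULL; heap: [0-11 ALLOC][12-22 ALLOC][23-31 ALLOC][32-32 ALLOC][33-35 FREE]
Op 7: free(d) -> (freed d); heap: [0-11 ALLOC][12-22 ALLOC][23-31 ALLOC][32-35 FREE]
malloc(2): first-fit scan over [0-11 ALLOC][12-22 ALLOC][23-31 ALLOC][32-35 FREE] -> 32

Answer: 32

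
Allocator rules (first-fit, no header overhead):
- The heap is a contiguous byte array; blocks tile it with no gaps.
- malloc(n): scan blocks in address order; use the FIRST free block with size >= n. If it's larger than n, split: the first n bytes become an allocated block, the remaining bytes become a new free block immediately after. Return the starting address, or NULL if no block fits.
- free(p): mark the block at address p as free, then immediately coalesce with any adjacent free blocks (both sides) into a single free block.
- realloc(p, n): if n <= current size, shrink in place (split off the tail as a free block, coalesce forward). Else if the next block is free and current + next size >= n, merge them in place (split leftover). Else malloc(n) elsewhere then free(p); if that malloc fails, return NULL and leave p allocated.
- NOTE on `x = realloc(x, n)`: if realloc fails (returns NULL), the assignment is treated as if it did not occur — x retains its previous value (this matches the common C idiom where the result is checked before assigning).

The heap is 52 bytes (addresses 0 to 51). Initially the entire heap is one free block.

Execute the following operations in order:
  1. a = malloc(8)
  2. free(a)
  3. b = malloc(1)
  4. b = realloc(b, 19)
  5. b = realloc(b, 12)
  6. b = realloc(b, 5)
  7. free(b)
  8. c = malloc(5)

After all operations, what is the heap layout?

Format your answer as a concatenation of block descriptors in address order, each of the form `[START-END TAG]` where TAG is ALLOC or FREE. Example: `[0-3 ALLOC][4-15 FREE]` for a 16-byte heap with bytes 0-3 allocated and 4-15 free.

Answer: [0-4 ALLOC][5-51 FREE]

Derivation:
Op 1: a = malloc(8) -> a = 0; heap: [0-7 ALLOC][8-51 FREE]
Op 2: free(a) -> (freed a); heap: [0-51 FREE]
Op 3: b = malloc(1) -> b = 0; heap: [0-0 ALLOC][1-51 FREE]
Op 4: b = realloc(b, 19) -> b = 0; heap: [0-18 ALLOC][19-51 FREE]
Op 5: b = realloc(b, 12) -> b = 0; heap: [0-11 ALLOC][12-51 FREE]
Op 6: b = realloc(b, 5) -> b = 0; heap: [0-4 ALLOC][5-51 FREE]
Op 7: free(b) -> (freed b); heap: [0-51 FREE]
Op 8: c = malloc(5) -> c = 0; heap: [0-4 ALLOC][5-51 FREE]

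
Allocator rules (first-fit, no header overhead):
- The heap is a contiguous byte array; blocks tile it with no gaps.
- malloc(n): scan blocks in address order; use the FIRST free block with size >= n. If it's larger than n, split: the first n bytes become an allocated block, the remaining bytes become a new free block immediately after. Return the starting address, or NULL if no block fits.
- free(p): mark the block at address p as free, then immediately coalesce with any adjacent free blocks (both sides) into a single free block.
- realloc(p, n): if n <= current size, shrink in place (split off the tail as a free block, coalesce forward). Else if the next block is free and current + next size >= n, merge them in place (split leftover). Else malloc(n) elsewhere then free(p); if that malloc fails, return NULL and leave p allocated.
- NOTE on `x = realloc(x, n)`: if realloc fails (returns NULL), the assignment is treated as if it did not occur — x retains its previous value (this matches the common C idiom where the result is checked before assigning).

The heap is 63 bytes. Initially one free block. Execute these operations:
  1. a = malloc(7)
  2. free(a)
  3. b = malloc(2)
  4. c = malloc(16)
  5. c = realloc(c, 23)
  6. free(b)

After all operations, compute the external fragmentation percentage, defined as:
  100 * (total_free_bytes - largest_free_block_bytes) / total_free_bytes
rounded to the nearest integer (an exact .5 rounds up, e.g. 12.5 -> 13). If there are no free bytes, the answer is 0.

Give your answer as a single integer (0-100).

Op 1: a = malloc(7) -> a = 0; heap: [0-6 ALLOC][7-62 FREE]
Op 2: free(a) -> (freed a); heap: [0-62 FREE]
Op 3: b = malloc(2) -> b = 0; heap: [0-1 ALLOC][2-62 FREE]
Op 4: c = malloc(16) -> c = 2; heap: [0-1 ALLOC][2-17 ALLOC][18-62 FREE]
Op 5: c = realloc(c, 23) -> c = 2; heap: [0-1 ALLOC][2-24 ALLOC][25-62 FREE]
Op 6: free(b) -> (freed b); heap: [0-1 FREE][2-24 ALLOC][25-62 FREE]
Free blocks: [2 38] total_free=40 largest=38 -> 100*(40-38)/40 = 200/40 = 5

Answer: 5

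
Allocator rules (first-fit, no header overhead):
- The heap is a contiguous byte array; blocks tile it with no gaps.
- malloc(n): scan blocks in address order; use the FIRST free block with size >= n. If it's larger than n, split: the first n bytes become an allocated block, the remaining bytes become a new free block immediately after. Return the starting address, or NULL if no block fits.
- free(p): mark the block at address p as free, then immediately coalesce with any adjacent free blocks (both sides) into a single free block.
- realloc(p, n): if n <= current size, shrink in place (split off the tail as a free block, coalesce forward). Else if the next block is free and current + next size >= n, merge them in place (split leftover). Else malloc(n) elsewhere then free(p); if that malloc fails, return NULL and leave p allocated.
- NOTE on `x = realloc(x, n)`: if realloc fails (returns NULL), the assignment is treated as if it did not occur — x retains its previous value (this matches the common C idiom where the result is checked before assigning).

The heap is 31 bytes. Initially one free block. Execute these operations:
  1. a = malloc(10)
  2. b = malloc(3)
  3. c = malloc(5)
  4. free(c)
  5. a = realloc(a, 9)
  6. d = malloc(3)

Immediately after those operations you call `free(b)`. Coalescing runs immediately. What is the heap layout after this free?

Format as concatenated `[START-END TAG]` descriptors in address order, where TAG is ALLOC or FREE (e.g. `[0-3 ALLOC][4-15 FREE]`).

Op 1: a = malloc(10) -> a = 0; heap: [0-9 ALLOC][10-30 FREE]
Op 2: b = malloc(3) -> b = 10; heap: [0-9 ALLOC][10-12 ALLOC][13-30 FREE]
Op 3: c = malloc(5) -> c = 13; heap: [0-9 ALLOC][10-12 ALLOC][13-17 ALLOC][18-30 FREE]
Op 4: free(c) -> (freed c); heap: [0-9 ALLOC][10-12 ALLOC][13-30 FREE]
Op 5: a = realloc(a, 9) -> a = 0; heap: [0-8 ALLOC][9-9 FREE][10-12 ALLOC][13-30 FREE]
Op 6: d = malloc(3) -> d = 13; heap: [0-8 ALLOC][9-9 FREE][10-12 ALLOC][13-15 ALLOC][16-30 FREE]
free(b): b = 10 -> block [10-12 ALLOC]; mark free, coalesce with adjacent free neighbors -> [0-8 ALLOC][9-12 FREE][13-15 ALLOC][16-30 FREE]

Answer: [0-8 ALLOC][9-12 FREE][13-15 ALLOC][16-30 FREE]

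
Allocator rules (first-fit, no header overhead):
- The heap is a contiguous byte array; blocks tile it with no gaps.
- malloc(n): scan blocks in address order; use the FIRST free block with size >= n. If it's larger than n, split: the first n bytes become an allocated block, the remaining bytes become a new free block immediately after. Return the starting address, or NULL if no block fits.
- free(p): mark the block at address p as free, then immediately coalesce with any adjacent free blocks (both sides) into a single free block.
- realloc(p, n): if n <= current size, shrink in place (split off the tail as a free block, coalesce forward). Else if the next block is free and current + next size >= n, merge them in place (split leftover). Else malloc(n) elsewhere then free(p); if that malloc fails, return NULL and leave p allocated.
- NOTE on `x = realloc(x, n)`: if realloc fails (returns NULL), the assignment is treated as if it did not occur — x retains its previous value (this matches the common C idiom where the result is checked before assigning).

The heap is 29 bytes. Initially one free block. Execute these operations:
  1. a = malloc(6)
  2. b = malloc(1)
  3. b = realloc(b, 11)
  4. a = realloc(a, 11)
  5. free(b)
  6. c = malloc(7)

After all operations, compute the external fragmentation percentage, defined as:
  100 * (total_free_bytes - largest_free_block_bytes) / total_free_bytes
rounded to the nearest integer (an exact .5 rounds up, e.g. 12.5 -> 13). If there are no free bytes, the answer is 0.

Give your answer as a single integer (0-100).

Answer: 9

Derivation:
Op 1: a = malloc(6) -> a = 0; heap: [0-5 ALLOC][6-28 FREE]
Op 2: b = malloc(1) -> b = 6; heap: [0-5 ALLOC][6-6 ALLOC][7-28 FREE]
Op 3: b = realloc(b, 11) -> b = 6; heap: [0-5 ALLOC][6-16 ALLOC][17-28 FREE]
Op 4: a = realloc(a, 11) -> a = 17; heap: [0-5 FREE][6-16 ALLOC][17-27 ALLOC][28-28 FREE]
Op 5: free(b) -> (freed b); heap: [0-16 FREE][17-27 ALLOC][28-28 FREE]
Op 6: c = malloc(7) -> c = 0; heap: [0-6 ALLOC][7-16 FREE][17-27 ALLOC][28-28 FREE]
Free blocks: [10 1] total_free=11 largest=10 -> 100*(11-10)/11 = 100/11 ≈ 9.091 -> rounds to 9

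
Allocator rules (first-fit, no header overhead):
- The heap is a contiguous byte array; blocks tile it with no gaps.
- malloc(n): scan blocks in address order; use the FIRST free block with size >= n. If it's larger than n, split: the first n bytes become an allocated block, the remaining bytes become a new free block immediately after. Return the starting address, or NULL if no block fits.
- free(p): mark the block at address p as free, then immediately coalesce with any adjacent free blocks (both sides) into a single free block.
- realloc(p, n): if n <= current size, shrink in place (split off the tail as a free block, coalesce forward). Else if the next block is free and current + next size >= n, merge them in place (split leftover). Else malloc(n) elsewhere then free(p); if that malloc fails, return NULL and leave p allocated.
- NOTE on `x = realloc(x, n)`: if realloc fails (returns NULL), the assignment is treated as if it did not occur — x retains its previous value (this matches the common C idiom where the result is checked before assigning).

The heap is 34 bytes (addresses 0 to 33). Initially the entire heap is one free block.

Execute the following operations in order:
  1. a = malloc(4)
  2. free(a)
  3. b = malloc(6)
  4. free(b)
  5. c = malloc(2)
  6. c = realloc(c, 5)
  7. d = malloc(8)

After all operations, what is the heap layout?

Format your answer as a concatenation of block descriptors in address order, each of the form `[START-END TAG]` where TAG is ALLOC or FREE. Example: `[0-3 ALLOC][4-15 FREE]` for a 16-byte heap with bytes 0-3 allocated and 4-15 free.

Op 1: a = malloc(4) -> a = 0; heap: [0-3 ALLOC][4-33 FREE]
Op 2: free(a) -> (freed a); heap: [0-33 FREE]
Op 3: b = malloc(6) -> b = 0; heap: [0-5 ALLOC][6-33 FREE]
Op 4: free(b) -> (freed b); heap: [0-33 FREE]
Op 5: c = malloc(2) -> c = 0; heap: [0-1 ALLOC][2-33 FREE]
Op 6: c = realloc(c, 5) -> c = 0; heap: [0-4 ALLOC][5-33 FREE]
Op 7: d = malloc(8) -> d = 5; heap: [0-4 ALLOC][5-12 ALLOC][13-33 FREE]

Answer: [0-4 ALLOC][5-12 ALLOC][13-33 FREE]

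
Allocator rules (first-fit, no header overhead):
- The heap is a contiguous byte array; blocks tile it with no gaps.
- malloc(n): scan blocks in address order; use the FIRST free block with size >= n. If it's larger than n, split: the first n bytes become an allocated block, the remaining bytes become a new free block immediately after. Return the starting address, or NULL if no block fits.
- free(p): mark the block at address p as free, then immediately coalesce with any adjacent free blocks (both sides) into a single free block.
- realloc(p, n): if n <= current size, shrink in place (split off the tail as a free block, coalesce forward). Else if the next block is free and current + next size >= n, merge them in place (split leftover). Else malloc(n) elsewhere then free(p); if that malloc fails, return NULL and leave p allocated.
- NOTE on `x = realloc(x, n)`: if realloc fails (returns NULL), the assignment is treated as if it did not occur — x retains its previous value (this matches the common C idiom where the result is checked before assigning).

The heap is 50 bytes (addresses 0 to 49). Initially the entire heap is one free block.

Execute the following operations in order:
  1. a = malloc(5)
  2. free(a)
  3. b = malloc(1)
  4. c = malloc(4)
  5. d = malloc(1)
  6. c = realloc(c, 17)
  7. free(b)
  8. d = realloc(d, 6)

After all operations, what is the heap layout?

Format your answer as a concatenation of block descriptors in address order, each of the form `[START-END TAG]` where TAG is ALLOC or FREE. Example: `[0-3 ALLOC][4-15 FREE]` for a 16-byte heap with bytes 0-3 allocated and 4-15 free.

Op 1: a = malloc(5) -> a = 0; heap: [0-4 ALLOC][5-49 FREE]
Op 2: free(a) -> (freed a); heap: [0-49 FREE]
Op 3: b = malloc(1) -> b = 0; heap: [0-0 ALLOC][1-49 FREE]
Op 4: c = malloc(4) -> c = 1; heap: [0-0 ALLOC][1-4 ALLOC][5-49 FREE]
Op 5: d = malloc(1) -> d = 5; heap: [0-0 ALLOC][1-4 ALLOC][5-5 ALLOC][6-49 FREE]
Op 6: c = realloc(c, 17) -> c = 6; heap: [0-0 ALLOC][1-4 FREE][5-5 ALLOC][6-22 ALLOC][23-49 FREE]
Op 7: free(b) -> (freed b); heap: [0-4 FREE][5-5 ALLOC][6-22 ALLOC][23-49 FREE]
Op 8: d = realloc(d, 6) -> d = 23; heap: [0-5 FREE][6-22 ALLOC][23-28 ALLOC][29-49 FREE]

Answer: [0-5 FREE][6-22 ALLOC][23-28 ALLOC][29-49 FREE]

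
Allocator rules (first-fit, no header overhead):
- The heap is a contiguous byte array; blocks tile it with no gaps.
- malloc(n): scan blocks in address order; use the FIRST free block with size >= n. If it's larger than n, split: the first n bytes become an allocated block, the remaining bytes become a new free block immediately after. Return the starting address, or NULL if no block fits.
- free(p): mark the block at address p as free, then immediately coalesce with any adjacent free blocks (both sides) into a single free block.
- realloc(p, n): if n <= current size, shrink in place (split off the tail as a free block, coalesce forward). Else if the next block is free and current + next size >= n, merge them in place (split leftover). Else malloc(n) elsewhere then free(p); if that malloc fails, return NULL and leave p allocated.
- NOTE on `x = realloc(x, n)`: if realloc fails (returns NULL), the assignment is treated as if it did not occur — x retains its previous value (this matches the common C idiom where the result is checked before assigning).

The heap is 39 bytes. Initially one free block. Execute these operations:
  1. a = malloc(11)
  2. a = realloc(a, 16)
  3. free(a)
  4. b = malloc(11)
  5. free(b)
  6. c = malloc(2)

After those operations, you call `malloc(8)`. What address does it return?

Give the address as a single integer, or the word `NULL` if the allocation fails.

Op 1: a = malloc(11) -> a = 0; heap: [0-10 ALLOC][11-38 FREE]
Op 2: a = realloc(a, 16) -> a = 0; heap: [0-15 ALLOC][16-38 FREE]
Op 3: free(a) -> (freed a); heap: [0-38 FREE]
Op 4: b = malloc(11) -> b = 0; heap: [0-10 ALLOC][11-38 FREE]
Op 5: free(b) -> (freed b); heap: [0-38 FREE]
Op 6: c = malloc(2) -> c = 0; heap: [0-1 ALLOC][2-38 FREE]
malloc(8): first-fit scan over [0-1 ALLOC][2-38 FREE] -> 2

Answer: 2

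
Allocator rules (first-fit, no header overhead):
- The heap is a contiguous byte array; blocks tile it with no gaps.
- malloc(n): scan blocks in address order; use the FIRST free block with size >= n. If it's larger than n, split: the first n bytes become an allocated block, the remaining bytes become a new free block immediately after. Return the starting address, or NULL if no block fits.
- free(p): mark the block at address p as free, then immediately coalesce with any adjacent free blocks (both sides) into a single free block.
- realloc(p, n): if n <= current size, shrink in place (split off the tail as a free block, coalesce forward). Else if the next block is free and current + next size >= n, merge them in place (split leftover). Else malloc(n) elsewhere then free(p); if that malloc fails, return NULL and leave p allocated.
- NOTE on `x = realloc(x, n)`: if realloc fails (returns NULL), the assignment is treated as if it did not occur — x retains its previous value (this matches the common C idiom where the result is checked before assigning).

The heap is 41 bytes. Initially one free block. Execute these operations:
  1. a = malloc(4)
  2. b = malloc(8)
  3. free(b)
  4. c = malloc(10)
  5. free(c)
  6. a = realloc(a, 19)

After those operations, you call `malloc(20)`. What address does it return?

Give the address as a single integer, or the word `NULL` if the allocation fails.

Answer: 19

Derivation:
Op 1: a = malloc(4) -> a = 0; heap: [0-3 ALLOC][4-40 FREE]
Op 2: b = malloc(8) -> b = 4; heap: [0-3 ALLOC][4-11 ALLOC][12-40 FREE]
Op 3: free(b) -> (freed b); heap: [0-3 ALLOC][4-40 FREE]
Op 4: c = malloc(10) -> c = 4; heap: [0-3 ALLOC][4-13 ALLOC][14-40 FREE]
Op 5: free(c) -> (freed c); heap: [0-3 ALLOC][4-40 FREE]
Op 6: a = realloc(a, 19) -> a = 0; heap: [0-18 ALLOC][19-40 FREE]
malloc(20): first-fit scan over [0-18 ALLOC][19-40 FREE] -> 19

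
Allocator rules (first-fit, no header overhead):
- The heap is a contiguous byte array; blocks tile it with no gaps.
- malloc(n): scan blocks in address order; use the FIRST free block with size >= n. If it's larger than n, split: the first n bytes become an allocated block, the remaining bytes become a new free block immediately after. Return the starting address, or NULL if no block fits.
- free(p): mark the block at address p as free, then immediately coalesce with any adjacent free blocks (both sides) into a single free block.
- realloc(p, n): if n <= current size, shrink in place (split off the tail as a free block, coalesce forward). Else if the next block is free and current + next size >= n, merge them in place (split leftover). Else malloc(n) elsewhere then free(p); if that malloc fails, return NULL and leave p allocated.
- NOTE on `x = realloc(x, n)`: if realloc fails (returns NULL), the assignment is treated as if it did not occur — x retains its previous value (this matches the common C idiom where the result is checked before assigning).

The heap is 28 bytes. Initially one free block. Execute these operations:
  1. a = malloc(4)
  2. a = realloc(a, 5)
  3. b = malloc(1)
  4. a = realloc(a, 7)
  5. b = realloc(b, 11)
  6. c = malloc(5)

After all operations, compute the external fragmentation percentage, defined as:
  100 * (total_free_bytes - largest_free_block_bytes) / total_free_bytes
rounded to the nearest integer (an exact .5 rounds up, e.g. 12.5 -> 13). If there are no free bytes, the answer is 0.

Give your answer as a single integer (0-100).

Op 1: a = malloc(4) -> a = 0; heap: [0-3 ALLOC][4-27 FREE]
Op 2: a = realloc(a, 5) -> a = 0; heap: [0-4 ALLOC][5-27 FREE]
Op 3: b = malloc(1) -> b = 5; heap: [0-4 ALLOC][5-5 ALLOC][6-27 FREE]
Op 4: a = realloc(a, 7) -> a = 6; heap: [0-4 FREE][5-5 ALLOC][6-12 ALLOC][13-27 FREE]
Op 5: b = realloc(b, 11) -> b = 13; heap: [0-5 FREE][6-12 ALLOC][13-23 ALLOC][24-27 FREE]
Op 6: c = malloc(5) -> c = 0; heap: [0-4 ALLOC][5-5 FREE][6-12 ALLOC][13-23 ALLOC][24-27 FREE]
Free blocks: [1 4] total_free=5 largest=4 -> 100*(5-4)/5 = 100/5 = 20

Answer: 20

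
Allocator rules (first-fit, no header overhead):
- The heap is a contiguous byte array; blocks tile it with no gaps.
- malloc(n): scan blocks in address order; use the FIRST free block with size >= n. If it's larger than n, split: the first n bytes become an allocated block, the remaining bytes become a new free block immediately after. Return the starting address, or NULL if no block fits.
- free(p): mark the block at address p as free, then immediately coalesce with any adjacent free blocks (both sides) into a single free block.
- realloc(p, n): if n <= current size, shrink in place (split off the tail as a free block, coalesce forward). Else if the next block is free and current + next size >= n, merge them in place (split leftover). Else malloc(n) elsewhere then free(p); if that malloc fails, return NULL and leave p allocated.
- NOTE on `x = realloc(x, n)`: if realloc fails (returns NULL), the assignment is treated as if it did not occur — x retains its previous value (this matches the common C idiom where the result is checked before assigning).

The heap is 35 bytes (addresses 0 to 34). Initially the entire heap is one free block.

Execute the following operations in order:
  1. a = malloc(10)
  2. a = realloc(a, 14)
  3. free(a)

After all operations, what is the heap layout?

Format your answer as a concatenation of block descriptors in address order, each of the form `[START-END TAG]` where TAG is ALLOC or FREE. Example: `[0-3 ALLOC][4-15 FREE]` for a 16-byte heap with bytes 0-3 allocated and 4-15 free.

Answer: [0-34 FREE]

Derivation:
Op 1: a = malloc(10) -> a = 0; heap: [0-9 ALLOC][10-34 FREE]
Op 2: a = realloc(a, 14) -> a = 0; heap: [0-13 ALLOC][14-34 FREE]
Op 3: free(a) -> (freed a); heap: [0-34 FREE]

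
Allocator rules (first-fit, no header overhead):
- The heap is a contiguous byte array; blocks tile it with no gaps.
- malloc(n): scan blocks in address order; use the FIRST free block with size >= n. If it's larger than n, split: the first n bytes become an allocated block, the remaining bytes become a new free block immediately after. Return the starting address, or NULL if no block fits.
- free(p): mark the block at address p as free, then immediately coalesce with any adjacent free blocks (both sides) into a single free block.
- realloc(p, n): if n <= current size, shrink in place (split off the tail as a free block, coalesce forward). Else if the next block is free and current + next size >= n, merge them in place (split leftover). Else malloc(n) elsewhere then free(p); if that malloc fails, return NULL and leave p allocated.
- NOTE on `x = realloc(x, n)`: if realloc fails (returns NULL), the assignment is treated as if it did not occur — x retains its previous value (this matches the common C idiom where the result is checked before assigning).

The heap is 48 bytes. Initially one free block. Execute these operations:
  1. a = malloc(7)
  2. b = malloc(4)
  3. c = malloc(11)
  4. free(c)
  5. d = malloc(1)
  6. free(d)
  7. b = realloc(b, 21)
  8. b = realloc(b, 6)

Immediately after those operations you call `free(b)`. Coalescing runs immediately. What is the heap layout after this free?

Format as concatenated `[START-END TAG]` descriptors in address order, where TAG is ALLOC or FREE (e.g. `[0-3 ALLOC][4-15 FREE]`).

Answer: [0-6 ALLOC][7-47 FREE]

Derivation:
Op 1: a = malloc(7) -> a = 0; heap: [0-6 ALLOC][7-47 FREE]
Op 2: b = malloc(4) -> b = 7; heap: [0-6 ALLOC][7-10 ALLOC][11-47 FREE]
Op 3: c = malloc(11) -> c = 11; heap: [0-6 ALLOC][7-10 ALLOC][11-21 ALLOC][22-47 FREE]
Op 4: free(c) -> (freed c); heap: [0-6 ALLOC][7-10 ALLOC][11-47 FREE]
Op 5: d = malloc(1) -> d = 11; heap: [0-6 ALLOC][7-10 ALLOC][11-11 ALLOC][12-47 FREE]
Op 6: free(d) -> (freed d); heap: [0-6 ALLOC][7-10 ALLOC][11-47 FREE]
Op 7: b = realloc(b, 21) -> b = 7; heap: [0-6 ALLOC][7-27 ALLOC][28-47 FREE]
Op 8: b = realloc(b, 6) -> b = 7; heap: [0-6 ALLOC][7-12 ALLOC][13-47 FREE]
free(b): b = 7 -> block [7-12 ALLOC]; mark free, coalesce with adjacent free neighbors -> [0-6 ALLOC][7-47 FREE]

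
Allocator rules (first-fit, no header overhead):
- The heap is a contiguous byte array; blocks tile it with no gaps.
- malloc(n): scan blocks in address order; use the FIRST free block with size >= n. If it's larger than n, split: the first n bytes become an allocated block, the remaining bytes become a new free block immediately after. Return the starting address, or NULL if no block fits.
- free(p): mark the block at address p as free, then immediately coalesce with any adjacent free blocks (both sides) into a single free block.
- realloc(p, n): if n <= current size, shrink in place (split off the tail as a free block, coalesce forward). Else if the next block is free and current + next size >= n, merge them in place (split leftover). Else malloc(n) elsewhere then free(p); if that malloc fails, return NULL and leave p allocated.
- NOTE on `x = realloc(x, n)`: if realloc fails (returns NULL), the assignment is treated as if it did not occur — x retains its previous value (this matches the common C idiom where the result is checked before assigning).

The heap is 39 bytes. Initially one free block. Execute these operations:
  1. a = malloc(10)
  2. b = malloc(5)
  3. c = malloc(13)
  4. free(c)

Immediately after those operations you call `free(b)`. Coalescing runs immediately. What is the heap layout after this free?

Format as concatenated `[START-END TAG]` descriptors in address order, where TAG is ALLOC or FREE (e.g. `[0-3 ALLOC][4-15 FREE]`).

Answer: [0-9 ALLOC][10-38 FREE]

Derivation:
Op 1: a = malloc(10) -> a = 0; heap: [0-9 ALLOC][10-38 FREE]
Op 2: b = malloc(5) -> b = 10; heap: [0-9 ALLOC][10-14 ALLOC][15-38 FREE]
Op 3: c = malloc(13) -> c = 15; heap: [0-9 ALLOC][10-14 ALLOC][15-27 ALLOC][28-38 FREE]
Op 4: free(c) -> (freed c); heap: [0-9 ALLOC][10-14 ALLOC][15-38 FREE]
free(b): b = 10 -> block [10-14 ALLOC]; mark free, coalesce with adjacent free neighbors -> [0-9 ALLOC][10-38 FREE]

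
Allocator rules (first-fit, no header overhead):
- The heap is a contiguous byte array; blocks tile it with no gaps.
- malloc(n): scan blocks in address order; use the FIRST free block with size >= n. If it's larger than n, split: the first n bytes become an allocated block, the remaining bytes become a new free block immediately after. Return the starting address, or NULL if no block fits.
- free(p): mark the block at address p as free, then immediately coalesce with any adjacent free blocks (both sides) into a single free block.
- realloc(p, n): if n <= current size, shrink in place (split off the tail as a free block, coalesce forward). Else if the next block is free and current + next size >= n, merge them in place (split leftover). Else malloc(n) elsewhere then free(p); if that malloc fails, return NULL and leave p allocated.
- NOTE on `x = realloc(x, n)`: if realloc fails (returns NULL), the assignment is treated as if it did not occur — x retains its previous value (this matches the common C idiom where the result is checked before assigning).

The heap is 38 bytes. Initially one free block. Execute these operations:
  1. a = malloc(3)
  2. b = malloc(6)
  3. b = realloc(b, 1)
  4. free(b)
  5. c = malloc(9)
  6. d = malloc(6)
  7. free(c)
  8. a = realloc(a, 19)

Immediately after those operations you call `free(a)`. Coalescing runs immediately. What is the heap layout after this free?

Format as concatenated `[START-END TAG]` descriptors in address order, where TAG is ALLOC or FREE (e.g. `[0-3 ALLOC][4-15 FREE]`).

Answer: [0-11 FREE][12-17 ALLOC][18-37 FREE]

Derivation:
Op 1: a = malloc(3) -> a = 0; heap: [0-2 ALLOC][3-37 FREE]
Op 2: b = malloc(6) -> b = 3; heap: [0-2 ALLOC][3-8 ALLOC][9-37 FREE]
Op 3: b = realloc(b, 1) -> b = 3; heap: [0-2 ALLOC][3-3 ALLOC][4-37 FREE]
Op 4: free(b) -> (freed b); heap: [0-2 ALLOC][3-37 FREE]
Op 5: c = malloc(9) -> c = 3; heap: [0-2 ALLOC][3-11 ALLOC][12-37 FREE]
Op 6: d = malloc(6) -> d = 12; heap: [0-2 ALLOC][3-11 ALLOC][12-17 ALLOC][18-37 FREE]
Op 7: free(c) -> (freed c); heap: [0-2 ALLOC][3-11 FREE][12-17 ALLOC][18-37 FREE]
Op 8: a = realloc(a, 19) -> a = 18; heap: [0-11 FREE][12-17 ALLOC][18-36 ALLOC][37-37 FREE]
free(a): a = 18 -> block [18-36 ALLOC]; mark free, coalesce with adjacent free neighbors -> [0-11 FREE][12-17 ALLOC][18-37 FREE]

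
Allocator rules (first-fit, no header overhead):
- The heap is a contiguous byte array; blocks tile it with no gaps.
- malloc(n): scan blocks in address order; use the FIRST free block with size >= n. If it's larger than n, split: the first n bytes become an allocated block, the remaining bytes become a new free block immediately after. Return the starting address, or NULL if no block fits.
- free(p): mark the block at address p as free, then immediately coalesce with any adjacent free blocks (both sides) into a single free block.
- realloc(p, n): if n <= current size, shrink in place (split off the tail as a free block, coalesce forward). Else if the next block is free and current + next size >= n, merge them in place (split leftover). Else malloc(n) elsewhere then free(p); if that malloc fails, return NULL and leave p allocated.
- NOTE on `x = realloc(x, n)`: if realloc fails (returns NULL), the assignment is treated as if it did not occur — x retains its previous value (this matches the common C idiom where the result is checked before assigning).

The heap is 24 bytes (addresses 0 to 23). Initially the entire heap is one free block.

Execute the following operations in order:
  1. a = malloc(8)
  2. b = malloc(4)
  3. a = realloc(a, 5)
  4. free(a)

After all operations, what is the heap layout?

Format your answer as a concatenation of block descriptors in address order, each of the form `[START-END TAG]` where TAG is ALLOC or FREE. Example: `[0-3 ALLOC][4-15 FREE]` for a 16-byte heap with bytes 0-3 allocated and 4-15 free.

Answer: [0-7 FREE][8-11 ALLOC][12-23 FREE]

Derivation:
Op 1: a = malloc(8) -> a = 0; heap: [0-7 ALLOC][8-23 FREE]
Op 2: b = malloc(4) -> b = 8; heap: [0-7 ALLOC][8-11 ALLOC][12-23 FREE]
Op 3: a = realloc(a, 5) -> a = 0; heap: [0-4 ALLOC][5-7 FREE][8-11 ALLOC][12-23 FREE]
Op 4: free(a) -> (freed a); heap: [0-7 FREE][8-11 ALLOC][12-23 FREE]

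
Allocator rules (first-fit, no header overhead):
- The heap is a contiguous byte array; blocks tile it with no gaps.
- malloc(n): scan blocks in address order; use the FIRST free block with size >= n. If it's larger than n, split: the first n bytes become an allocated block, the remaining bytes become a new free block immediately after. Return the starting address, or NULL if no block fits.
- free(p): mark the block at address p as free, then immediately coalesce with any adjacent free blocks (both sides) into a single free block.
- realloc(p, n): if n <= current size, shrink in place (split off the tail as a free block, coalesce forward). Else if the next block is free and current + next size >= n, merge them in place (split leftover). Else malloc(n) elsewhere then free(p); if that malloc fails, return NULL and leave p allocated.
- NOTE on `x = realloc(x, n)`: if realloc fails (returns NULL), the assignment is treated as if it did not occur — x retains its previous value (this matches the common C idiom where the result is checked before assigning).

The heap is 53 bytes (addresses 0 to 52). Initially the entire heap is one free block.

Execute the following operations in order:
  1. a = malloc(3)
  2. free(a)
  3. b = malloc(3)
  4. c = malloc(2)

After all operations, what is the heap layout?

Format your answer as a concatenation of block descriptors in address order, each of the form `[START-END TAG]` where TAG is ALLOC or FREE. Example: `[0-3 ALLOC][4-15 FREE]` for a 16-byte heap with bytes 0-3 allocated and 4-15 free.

Answer: [0-2 ALLOC][3-4 ALLOC][5-52 FREE]

Derivation:
Op 1: a = malloc(3) -> a = 0; heap: [0-2 ALLOC][3-52 FREE]
Op 2: free(a) -> (freed a); heap: [0-52 FREE]
Op 3: b = malloc(3) -> b = 0; heap: [0-2 ALLOC][3-52 FREE]
Op 4: c = malloc(2) -> c = 3; heap: [0-2 ALLOC][3-4 ALLOC][5-52 FREE]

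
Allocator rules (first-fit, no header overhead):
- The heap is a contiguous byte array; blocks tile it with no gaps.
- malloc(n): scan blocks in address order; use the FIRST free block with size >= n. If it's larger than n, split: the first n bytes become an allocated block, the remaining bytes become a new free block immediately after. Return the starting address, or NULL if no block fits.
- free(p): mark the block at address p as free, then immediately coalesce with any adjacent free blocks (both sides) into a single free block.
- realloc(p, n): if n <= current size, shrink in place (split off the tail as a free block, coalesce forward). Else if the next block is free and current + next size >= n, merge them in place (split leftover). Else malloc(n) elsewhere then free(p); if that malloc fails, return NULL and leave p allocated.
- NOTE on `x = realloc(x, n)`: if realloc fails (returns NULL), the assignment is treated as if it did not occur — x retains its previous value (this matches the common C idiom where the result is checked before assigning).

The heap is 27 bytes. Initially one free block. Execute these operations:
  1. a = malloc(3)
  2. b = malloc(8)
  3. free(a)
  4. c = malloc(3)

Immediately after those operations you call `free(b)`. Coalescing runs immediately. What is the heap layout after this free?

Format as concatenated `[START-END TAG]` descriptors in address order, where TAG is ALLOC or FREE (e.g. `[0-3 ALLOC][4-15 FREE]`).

Answer: [0-2 ALLOC][3-26 FREE]

Derivation:
Op 1: a = malloc(3) -> a = 0; heap: [0-2 ALLOC][3-26 FREE]
Op 2: b = malloc(8) -> b = 3; heap: [0-2 ALLOC][3-10 ALLOC][11-26 FREE]
Op 3: free(a) -> (freed a); heap: [0-2 FREE][3-10 ALLOC][11-26 FREE]
Op 4: c = malloc(3) -> c = 0; heap: [0-2 ALLOC][3-10 ALLOC][11-26 FREE]
free(b): b = 3 -> block [3-10 ALLOC]; mark free, coalesce with adjacent free neighbors -> [0-2 ALLOC][3-26 FREE]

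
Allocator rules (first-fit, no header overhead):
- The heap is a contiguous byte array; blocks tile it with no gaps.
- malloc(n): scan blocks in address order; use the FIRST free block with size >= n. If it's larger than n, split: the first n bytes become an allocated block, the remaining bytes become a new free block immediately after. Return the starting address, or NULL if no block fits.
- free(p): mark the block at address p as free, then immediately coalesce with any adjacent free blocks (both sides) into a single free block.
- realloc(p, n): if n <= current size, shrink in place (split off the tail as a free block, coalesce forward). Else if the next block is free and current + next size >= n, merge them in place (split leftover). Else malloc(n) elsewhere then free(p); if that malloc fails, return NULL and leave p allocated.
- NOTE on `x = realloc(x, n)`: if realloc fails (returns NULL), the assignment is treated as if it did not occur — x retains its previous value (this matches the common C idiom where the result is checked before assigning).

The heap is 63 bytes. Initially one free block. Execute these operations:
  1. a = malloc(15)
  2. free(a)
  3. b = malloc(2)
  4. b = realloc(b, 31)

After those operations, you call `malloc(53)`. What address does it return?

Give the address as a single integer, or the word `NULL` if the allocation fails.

Answer: NULL

Derivation:
Op 1: a = malloc(15) -> a = 0; heap: [0-14 ALLOC][15-62 FREE]
Op 2: free(a) -> (freed a); heap: [0-62 FREE]
Op 3: b = malloc(2) -> b = 0; heap: [0-1 ALLOC][2-62 FREE]
Op 4: b = realloc(b, 31) -> b = 0; heap: [0-30 ALLOC][31-62 FREE]
malloc(53): first-fit scan over [0-30 ALLOC][31-62 FREE] -> NULL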